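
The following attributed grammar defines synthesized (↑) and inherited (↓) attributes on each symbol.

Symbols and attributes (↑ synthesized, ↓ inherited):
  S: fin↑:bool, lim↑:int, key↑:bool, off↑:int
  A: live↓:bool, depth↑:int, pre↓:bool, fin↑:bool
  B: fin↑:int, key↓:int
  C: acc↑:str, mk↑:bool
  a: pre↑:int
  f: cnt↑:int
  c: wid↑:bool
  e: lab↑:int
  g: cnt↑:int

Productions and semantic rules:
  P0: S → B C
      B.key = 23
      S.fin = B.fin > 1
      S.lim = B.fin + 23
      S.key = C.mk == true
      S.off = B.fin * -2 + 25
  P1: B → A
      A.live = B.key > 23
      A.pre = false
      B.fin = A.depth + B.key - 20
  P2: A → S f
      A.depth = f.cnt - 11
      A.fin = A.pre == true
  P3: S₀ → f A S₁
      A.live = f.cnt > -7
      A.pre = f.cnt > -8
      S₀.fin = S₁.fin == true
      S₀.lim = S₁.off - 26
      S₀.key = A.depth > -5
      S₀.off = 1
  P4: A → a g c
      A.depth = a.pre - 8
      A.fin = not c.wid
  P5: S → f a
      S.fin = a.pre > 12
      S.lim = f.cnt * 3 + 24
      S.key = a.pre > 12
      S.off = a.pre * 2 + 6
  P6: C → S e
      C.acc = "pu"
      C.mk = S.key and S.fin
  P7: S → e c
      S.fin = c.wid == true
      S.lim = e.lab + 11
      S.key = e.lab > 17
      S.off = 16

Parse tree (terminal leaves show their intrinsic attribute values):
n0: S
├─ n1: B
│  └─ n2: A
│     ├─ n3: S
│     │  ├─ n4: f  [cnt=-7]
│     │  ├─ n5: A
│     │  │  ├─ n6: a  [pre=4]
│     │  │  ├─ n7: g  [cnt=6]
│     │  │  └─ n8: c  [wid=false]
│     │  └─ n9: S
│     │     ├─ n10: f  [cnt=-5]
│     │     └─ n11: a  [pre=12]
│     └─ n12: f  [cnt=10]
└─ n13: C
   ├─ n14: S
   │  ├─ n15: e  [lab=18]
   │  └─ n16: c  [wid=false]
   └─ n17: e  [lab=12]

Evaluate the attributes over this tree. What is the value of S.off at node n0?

1. n1.key = 23  [23]
2. n2.live = false  [B.key > 23]
3. n2.pre = false  [false]
4. n4.cnt = -7  [terminal]
5. n5.live = false  [f.cnt > -7]
6. n5.pre = true  [f.cnt > -8]
7. n6.pre = 4  [terminal]
8. n7.cnt = 6  [terminal]
9. n8.wid = false  [terminal]
10. n5.depth = -4  [a.pre - 8]
11. n5.fin = true  [not c.wid]
12. n10.cnt = -5  [terminal]
13. n11.pre = 12  [terminal]
14. n9.fin = false  [a.pre > 12]
15. n9.lim = 9  [f.cnt * 3 + 24]
16. n9.key = false  [a.pre > 12]
17. n9.off = 30  [a.pre * 2 + 6]
18. n3.fin = false  [S₁.fin == true]
19. n3.lim = 4  [S₁.off - 26]
20. n3.key = true  [A.depth > -5]
21. n3.off = 1  [1]
22. n12.cnt = 10  [terminal]
23. n2.depth = -1  [f.cnt - 11]
24. n2.fin = false  [A.pre == true]
25. n1.fin = 2  [A.depth + B.key - 20]
26. n15.lab = 18  [terminal]
27. n16.wid = false  [terminal]
28. n14.fin = false  [c.wid == true]
29. n14.lim = 29  [e.lab + 11]
30. n14.key = true  [e.lab > 17]
31. n14.off = 16  [16]
32. n17.lab = 12  [terminal]
33. n13.acc = "pu"  ["pu"]
34. n13.mk = false  [S.key and S.fin]
35. n0.fin = true  [B.fin > 1]
36. n0.lim = 25  [B.fin + 23]
37. n0.key = false  [C.mk == true]
38. n0.off = 21  [B.fin * -2 + 25]

21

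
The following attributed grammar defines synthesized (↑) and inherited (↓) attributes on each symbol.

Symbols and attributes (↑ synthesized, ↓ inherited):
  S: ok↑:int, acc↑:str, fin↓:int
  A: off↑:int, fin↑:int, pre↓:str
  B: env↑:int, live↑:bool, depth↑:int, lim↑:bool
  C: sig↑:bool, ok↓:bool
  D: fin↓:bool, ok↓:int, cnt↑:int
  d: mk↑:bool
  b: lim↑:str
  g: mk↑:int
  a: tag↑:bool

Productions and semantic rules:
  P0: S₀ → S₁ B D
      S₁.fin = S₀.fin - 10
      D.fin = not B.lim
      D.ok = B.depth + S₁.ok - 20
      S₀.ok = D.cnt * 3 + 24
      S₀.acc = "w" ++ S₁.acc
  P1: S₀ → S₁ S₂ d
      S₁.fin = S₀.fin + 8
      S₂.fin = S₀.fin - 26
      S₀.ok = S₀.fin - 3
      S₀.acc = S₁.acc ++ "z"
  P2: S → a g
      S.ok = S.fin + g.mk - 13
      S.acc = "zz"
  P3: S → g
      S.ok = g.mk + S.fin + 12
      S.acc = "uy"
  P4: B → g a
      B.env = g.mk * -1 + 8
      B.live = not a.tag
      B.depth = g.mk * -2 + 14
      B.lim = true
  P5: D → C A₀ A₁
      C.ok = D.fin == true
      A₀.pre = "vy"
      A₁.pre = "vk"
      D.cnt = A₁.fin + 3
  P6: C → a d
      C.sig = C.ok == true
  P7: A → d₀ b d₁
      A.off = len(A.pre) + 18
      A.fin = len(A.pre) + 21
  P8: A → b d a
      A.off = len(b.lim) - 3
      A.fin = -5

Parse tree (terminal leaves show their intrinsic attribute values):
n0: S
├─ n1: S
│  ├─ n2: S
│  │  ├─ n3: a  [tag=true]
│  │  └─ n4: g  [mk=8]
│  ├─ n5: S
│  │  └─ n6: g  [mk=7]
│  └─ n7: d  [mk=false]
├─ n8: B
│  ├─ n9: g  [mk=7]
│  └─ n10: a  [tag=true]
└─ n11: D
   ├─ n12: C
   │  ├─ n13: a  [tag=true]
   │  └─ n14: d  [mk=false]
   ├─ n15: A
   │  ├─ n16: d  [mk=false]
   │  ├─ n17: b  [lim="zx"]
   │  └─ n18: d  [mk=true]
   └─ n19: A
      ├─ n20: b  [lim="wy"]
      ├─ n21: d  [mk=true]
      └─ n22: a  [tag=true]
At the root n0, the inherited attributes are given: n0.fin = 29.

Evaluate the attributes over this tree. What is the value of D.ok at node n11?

1. n0.fin = 29  [given at root]
2. n1.fin = 19  [S₀.fin - 10]
3. n2.fin = 27  [S₀.fin + 8]
4. n3.tag = true  [terminal]
5. n4.mk = 8  [terminal]
6. n2.ok = 22  [S.fin + g.mk - 13]
7. n2.acc = "zz"  ["zz"]
8. n5.fin = -7  [S₀.fin - 26]
9. n6.mk = 7  [terminal]
10. n5.ok = 12  [g.mk + S.fin + 12]
11. n5.acc = "uy"  ["uy"]
12. n7.mk = false  [terminal]
13. n1.ok = 16  [S₀.fin - 3]
14. n1.acc = "zzz"  [S₁.acc ++ "z"]
15. n9.mk = 7  [terminal]
16. n10.tag = true  [terminal]
17. n8.env = 1  [g.mk * -1 + 8]
18. n8.live = false  [not a.tag]
19. n8.depth = 0  [g.mk * -2 + 14]
20. n8.lim = true  [true]
21. n11.fin = false  [not B.lim]
22. n11.ok = -4  [B.depth + S₁.ok - 20]
23. n12.ok = false  [D.fin == true]
24. n13.tag = true  [terminal]
25. n14.mk = false  [terminal]
26. n12.sig = false  [C.ok == true]
27. n15.pre = "vy"  ["vy"]
28. n16.mk = false  [terminal]
29. n17.lim = "zx"  [terminal]
30. n18.mk = true  [terminal]
31. n15.off = 20  [len(A.pre) + 18]
32. n15.fin = 23  [len(A.pre) + 21]
33. n19.pre = "vk"  ["vk"]
34. n20.lim = "wy"  [terminal]
35. n21.mk = true  [terminal]
36. n22.tag = true  [terminal]
37. n19.off = -1  [len(b.lim) - 3]
38. n19.fin = -5  [-5]
39. n11.cnt = -2  [A₁.fin + 3]
40. n0.ok = 18  [D.cnt * 3 + 24]
41. n0.acc = "wzzz"  ["w" ++ S₁.acc]

-4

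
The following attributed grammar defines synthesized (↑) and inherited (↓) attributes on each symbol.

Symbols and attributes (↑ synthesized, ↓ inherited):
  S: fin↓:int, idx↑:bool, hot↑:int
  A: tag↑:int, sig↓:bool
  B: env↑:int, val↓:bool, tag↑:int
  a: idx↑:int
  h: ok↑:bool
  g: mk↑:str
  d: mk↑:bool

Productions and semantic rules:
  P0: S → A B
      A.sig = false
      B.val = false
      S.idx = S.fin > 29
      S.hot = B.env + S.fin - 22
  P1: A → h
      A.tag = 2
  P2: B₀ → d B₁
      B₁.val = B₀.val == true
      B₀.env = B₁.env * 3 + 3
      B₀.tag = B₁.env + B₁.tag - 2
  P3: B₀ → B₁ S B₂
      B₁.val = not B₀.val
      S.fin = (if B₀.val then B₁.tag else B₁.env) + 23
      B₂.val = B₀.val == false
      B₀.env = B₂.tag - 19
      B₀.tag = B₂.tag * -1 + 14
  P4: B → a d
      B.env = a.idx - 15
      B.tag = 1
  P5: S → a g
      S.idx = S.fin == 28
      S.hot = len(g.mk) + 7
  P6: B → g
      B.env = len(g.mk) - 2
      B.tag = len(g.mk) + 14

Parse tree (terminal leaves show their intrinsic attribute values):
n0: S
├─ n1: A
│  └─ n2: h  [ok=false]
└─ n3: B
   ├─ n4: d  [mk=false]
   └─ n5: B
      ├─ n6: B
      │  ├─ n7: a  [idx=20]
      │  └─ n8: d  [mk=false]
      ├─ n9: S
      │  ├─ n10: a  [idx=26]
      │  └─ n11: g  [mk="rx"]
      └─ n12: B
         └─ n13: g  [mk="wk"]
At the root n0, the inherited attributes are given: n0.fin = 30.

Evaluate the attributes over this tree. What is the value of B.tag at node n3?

-7

1. n0.fin = 30  [given at root]
2. n1.sig = false  [false]
3. n2.ok = false  [terminal]
4. n1.tag = 2  [2]
5. n3.val = false  [false]
6. n4.mk = false  [terminal]
7. n5.val = false  [B₀.val == true]
8. n6.val = true  [not B₀.val]
9. n7.idx = 20  [terminal]
10. n8.mk = false  [terminal]
11. n6.env = 5  [a.idx - 15]
12. n6.tag = 1  [1]
13. n9.fin = 28  [(if B₀.val then B₁.tag else B₁.env) + 23]
14. n10.idx = 26  [terminal]
15. n11.mk = "rx"  [terminal]
16. n9.idx = true  [S.fin == 28]
17. n9.hot = 9  [len(g.mk) + 7]
18. n12.val = true  [B₀.val == false]
19. n13.mk = "wk"  [terminal]
20. n12.env = 0  [len(g.mk) - 2]
21. n12.tag = 16  [len(g.mk) + 14]
22. n5.env = -3  [B₂.tag - 19]
23. n5.tag = -2  [B₂.tag * -1 + 14]
24. n3.env = -6  [B₁.env * 3 + 3]
25. n3.tag = -7  [B₁.env + B₁.tag - 2]
26. n0.idx = true  [S.fin > 29]
27. n0.hot = 2  [B.env + S.fin - 22]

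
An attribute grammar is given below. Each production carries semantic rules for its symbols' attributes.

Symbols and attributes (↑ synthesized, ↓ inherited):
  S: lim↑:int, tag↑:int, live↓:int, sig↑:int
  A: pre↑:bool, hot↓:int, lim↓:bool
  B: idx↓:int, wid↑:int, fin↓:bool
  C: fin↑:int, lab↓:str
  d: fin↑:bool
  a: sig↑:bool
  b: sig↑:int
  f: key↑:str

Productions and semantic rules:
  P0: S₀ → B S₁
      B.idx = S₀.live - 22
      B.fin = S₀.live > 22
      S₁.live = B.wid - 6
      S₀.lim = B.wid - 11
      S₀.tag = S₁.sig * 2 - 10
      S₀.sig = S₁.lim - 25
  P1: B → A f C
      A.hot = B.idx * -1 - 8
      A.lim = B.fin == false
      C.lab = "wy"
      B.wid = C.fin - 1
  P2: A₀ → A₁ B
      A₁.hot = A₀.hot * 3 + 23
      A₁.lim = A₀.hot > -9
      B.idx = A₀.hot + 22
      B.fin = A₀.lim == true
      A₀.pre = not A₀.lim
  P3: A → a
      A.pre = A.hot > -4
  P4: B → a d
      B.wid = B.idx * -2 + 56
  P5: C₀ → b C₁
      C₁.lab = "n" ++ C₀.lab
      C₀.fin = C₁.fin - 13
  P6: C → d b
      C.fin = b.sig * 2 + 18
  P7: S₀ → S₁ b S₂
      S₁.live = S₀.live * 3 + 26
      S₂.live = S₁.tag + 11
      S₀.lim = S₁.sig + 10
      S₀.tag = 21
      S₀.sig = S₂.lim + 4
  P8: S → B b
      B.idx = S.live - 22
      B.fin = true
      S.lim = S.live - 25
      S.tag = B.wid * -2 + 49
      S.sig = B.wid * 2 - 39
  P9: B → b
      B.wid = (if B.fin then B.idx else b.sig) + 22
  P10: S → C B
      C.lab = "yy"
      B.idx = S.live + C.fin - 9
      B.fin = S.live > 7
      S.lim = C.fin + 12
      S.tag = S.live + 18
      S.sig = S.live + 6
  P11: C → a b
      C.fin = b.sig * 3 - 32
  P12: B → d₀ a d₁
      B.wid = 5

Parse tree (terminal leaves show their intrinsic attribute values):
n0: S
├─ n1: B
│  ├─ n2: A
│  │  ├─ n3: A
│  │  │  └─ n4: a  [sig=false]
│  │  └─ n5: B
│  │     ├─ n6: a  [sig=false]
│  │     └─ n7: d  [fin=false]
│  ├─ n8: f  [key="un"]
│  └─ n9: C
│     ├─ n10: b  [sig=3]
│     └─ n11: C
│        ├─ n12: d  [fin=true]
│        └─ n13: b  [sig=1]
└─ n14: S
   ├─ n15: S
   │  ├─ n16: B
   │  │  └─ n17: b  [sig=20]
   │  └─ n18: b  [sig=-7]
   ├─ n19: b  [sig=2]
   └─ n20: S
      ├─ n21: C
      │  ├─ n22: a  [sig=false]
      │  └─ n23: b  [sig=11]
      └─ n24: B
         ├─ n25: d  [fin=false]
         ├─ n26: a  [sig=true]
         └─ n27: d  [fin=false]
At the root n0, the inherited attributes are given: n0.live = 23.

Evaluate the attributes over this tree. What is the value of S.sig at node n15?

1. n0.live = 23  [given at root]
2. n1.idx = 1  [S₀.live - 22]
3. n1.fin = true  [S₀.live > 22]
4. n2.hot = -9  [B.idx * -1 - 8]
5. n2.lim = false  [B.fin == false]
6. n3.hot = -4  [A₀.hot * 3 + 23]
7. n3.lim = false  [A₀.hot > -9]
8. n4.sig = false  [terminal]
9. n3.pre = false  [A.hot > -4]
10. n5.idx = 13  [A₀.hot + 22]
11. n5.fin = false  [A₀.lim == true]
12. n6.sig = false  [terminal]
13. n7.fin = false  [terminal]
14. n5.wid = 30  [B.idx * -2 + 56]
15. n2.pre = true  [not A₀.lim]
16. n8.key = "un"  [terminal]
17. n9.lab = "wy"  ["wy"]
18. n10.sig = 3  [terminal]
19. n11.lab = "nwy"  ["n" ++ C₀.lab]
20. n12.fin = true  [terminal]
21. n13.sig = 1  [terminal]
22. n11.fin = 20  [b.sig * 2 + 18]
23. n9.fin = 7  [C₁.fin - 13]
24. n1.wid = 6  [C.fin - 1]
25. n14.live = 0  [B.wid - 6]
26. n15.live = 26  [S₀.live * 3 + 26]
27. n16.idx = 4  [S.live - 22]
28. n16.fin = true  [true]
29. n17.sig = 20  [terminal]
30. n16.wid = 26  [(if B.fin then B.idx else b.sig) + 22]
31. n18.sig = -7  [terminal]
32. n15.lim = 1  [S.live - 25]
33. n15.tag = -3  [B.wid * -2 + 49]
34. n15.sig = 13  [B.wid * 2 - 39]
35. n19.sig = 2  [terminal]
36. n20.live = 8  [S₁.tag + 11]
37. n21.lab = "yy"  ["yy"]
38. n22.sig = false  [terminal]
39. n23.sig = 11  [terminal]
40. n21.fin = 1  [b.sig * 3 - 32]
41. n24.idx = 0  [S.live + C.fin - 9]
42. n24.fin = true  [S.live > 7]
43. n25.fin = false  [terminal]
44. n26.sig = true  [terminal]
45. n27.fin = false  [terminal]
46. n24.wid = 5  [5]
47. n20.lim = 13  [C.fin + 12]
48. n20.tag = 26  [S.live + 18]
49. n20.sig = 14  [S.live + 6]
50. n14.lim = 23  [S₁.sig + 10]
51. n14.tag = 21  [21]
52. n14.sig = 17  [S₂.lim + 4]
53. n0.lim = -5  [B.wid - 11]
54. n0.tag = 24  [S₁.sig * 2 - 10]
55. n0.sig = -2  [S₁.lim - 25]

13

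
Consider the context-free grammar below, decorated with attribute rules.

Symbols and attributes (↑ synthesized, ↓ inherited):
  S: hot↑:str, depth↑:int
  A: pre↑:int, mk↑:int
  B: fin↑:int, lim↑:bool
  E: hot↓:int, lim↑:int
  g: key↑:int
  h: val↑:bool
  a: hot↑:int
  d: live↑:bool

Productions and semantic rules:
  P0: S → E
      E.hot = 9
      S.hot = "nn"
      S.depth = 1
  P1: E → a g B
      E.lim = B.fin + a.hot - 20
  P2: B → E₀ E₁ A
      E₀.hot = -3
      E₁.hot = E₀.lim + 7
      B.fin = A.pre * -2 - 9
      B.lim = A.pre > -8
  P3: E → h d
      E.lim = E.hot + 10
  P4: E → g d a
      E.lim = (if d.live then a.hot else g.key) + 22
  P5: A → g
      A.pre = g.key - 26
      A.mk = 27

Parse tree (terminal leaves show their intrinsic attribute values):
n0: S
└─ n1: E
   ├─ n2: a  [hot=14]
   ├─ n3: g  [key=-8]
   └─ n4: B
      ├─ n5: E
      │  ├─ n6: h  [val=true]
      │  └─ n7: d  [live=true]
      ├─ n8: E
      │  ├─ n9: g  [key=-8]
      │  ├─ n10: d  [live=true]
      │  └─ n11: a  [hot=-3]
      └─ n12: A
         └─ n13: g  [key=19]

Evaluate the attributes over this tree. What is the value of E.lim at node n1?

-1

1. n1.hot = 9  [9]
2. n2.hot = 14  [terminal]
3. n3.key = -8  [terminal]
4. n5.hot = -3  [-3]
5. n6.val = true  [terminal]
6. n7.live = true  [terminal]
7. n5.lim = 7  [E.hot + 10]
8. n8.hot = 14  [E₀.lim + 7]
9. n9.key = -8  [terminal]
10. n10.live = true  [terminal]
11. n11.hot = -3  [terminal]
12. n8.lim = 19  [(if d.live then a.hot else g.key) + 22]
13. n13.key = 19  [terminal]
14. n12.pre = -7  [g.key - 26]
15. n12.mk = 27  [27]
16. n4.fin = 5  [A.pre * -2 - 9]
17. n4.lim = true  [A.pre > -8]
18. n1.lim = -1  [B.fin + a.hot - 20]
19. n0.hot = "nn"  ["nn"]
20. n0.depth = 1  [1]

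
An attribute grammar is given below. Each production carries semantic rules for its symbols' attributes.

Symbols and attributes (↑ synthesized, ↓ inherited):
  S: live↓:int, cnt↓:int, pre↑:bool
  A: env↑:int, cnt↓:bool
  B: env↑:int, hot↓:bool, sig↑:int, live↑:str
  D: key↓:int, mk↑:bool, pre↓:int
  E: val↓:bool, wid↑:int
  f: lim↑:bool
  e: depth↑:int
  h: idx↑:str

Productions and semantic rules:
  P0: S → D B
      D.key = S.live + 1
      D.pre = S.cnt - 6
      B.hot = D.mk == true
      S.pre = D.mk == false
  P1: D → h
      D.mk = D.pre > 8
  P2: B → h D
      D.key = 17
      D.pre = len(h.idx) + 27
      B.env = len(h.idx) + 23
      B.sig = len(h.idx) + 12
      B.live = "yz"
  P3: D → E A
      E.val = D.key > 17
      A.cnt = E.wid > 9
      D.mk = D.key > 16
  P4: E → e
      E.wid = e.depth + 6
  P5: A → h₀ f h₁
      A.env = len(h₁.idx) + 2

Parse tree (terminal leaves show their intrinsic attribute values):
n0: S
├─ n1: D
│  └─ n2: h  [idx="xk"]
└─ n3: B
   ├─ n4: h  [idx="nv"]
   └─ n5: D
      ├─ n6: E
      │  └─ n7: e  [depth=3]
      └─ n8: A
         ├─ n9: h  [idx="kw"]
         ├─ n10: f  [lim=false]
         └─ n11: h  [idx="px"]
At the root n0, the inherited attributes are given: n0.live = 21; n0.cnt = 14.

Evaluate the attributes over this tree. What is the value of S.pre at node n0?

true

1. n0.live = 21  [given at root]
2. n0.cnt = 14  [given at root]
3. n1.key = 22  [S.live + 1]
4. n1.pre = 8  [S.cnt - 6]
5. n2.idx = "xk"  [terminal]
6. n1.mk = false  [D.pre > 8]
7. n3.hot = false  [D.mk == true]
8. n4.idx = "nv"  [terminal]
9. n5.key = 17  [17]
10. n5.pre = 29  [len(h.idx) + 27]
11. n6.val = false  [D.key > 17]
12. n7.depth = 3  [terminal]
13. n6.wid = 9  [e.depth + 6]
14. n8.cnt = false  [E.wid > 9]
15. n9.idx = "kw"  [terminal]
16. n10.lim = false  [terminal]
17. n11.idx = "px"  [terminal]
18. n8.env = 4  [len(h₁.idx) + 2]
19. n5.mk = true  [D.key > 16]
20. n3.env = 25  [len(h.idx) + 23]
21. n3.sig = 14  [len(h.idx) + 12]
22. n3.live = "yz"  ["yz"]
23. n0.pre = true  [D.mk == false]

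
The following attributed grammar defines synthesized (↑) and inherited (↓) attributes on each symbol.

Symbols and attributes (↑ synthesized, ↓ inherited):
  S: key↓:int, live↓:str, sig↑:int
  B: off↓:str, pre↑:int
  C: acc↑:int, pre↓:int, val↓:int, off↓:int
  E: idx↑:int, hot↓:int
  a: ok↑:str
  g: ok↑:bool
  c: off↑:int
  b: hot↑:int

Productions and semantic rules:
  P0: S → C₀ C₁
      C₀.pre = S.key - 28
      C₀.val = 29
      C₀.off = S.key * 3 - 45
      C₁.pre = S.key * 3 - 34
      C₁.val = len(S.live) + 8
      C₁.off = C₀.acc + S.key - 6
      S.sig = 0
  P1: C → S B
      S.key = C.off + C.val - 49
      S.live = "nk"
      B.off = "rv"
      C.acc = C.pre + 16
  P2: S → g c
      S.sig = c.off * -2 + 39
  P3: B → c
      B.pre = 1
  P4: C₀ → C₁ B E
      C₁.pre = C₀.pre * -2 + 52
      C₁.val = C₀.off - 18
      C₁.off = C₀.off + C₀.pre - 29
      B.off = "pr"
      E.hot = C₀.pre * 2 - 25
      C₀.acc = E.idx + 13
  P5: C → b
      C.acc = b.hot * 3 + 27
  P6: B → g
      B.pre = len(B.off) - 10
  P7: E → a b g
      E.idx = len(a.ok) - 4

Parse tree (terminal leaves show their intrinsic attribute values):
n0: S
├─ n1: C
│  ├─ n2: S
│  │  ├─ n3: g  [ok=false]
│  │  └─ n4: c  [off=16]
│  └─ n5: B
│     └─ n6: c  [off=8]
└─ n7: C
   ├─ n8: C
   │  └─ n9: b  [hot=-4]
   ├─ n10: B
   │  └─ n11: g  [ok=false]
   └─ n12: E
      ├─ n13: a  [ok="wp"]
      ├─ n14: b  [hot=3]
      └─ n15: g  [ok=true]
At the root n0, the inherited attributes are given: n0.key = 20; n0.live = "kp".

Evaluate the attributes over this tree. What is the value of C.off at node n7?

1. n0.key = 20  [given at root]
2. n0.live = "kp"  [given at root]
3. n1.pre = -8  [S.key - 28]
4. n1.val = 29  [29]
5. n1.off = 15  [S.key * 3 - 45]
6. n2.key = -5  [C.off + C.val - 49]
7. n2.live = "nk"  ["nk"]
8. n3.ok = false  [terminal]
9. n4.off = 16  [terminal]
10. n2.sig = 7  [c.off * -2 + 39]
11. n5.off = "rv"  ["rv"]
12. n6.off = 8  [terminal]
13. n5.pre = 1  [1]
14. n1.acc = 8  [C.pre + 16]
15. n7.pre = 26  [S.key * 3 - 34]
16. n7.val = 10  [len(S.live) + 8]
17. n7.off = 22  [C₀.acc + S.key - 6]
18. n8.pre = 0  [C₀.pre * -2 + 52]
19. n8.val = 4  [C₀.off - 18]
20. n8.off = 19  [C₀.off + C₀.pre - 29]
21. n9.hot = -4  [terminal]
22. n8.acc = 15  [b.hot * 3 + 27]
23. n10.off = "pr"  ["pr"]
24. n11.ok = false  [terminal]
25. n10.pre = -8  [len(B.off) - 10]
26. n12.hot = 27  [C₀.pre * 2 - 25]
27. n13.ok = "wp"  [terminal]
28. n14.hot = 3  [terminal]
29. n15.ok = true  [terminal]
30. n12.idx = -2  [len(a.ok) - 4]
31. n7.acc = 11  [E.idx + 13]
32. n0.sig = 0  [0]

22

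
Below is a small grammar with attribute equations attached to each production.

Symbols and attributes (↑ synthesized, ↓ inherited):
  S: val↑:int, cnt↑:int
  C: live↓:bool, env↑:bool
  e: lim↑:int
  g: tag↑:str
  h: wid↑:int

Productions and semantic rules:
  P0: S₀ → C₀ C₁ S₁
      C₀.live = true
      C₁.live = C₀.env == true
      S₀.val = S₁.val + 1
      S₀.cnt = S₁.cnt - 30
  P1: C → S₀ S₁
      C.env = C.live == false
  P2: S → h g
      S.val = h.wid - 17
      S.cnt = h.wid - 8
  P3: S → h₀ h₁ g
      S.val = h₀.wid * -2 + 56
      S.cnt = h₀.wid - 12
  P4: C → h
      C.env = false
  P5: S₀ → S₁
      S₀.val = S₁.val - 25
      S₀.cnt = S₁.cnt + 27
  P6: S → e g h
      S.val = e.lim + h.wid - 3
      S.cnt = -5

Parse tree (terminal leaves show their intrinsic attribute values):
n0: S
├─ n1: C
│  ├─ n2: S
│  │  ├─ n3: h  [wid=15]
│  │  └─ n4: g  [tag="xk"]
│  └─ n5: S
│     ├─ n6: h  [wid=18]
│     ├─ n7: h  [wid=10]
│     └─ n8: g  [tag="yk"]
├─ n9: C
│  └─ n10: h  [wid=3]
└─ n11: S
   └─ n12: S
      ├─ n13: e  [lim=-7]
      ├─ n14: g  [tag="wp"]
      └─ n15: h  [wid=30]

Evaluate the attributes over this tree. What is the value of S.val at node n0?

1. n1.live = true  [true]
2. n3.wid = 15  [terminal]
3. n4.tag = "xk"  [terminal]
4. n2.val = -2  [h.wid - 17]
5. n2.cnt = 7  [h.wid - 8]
6. n6.wid = 18  [terminal]
7. n7.wid = 10  [terminal]
8. n8.tag = "yk"  [terminal]
9. n5.val = 20  [h₀.wid * -2 + 56]
10. n5.cnt = 6  [h₀.wid - 12]
11. n1.env = false  [C.live == false]
12. n9.live = false  [C₀.env == true]
13. n10.wid = 3  [terminal]
14. n9.env = false  [false]
15. n13.lim = -7  [terminal]
16. n14.tag = "wp"  [terminal]
17. n15.wid = 30  [terminal]
18. n12.val = 20  [e.lim + h.wid - 3]
19. n12.cnt = -5  [-5]
20. n11.val = -5  [S₁.val - 25]
21. n11.cnt = 22  [S₁.cnt + 27]
22. n0.val = -4  [S₁.val + 1]
23. n0.cnt = -8  [S₁.cnt - 30]

-4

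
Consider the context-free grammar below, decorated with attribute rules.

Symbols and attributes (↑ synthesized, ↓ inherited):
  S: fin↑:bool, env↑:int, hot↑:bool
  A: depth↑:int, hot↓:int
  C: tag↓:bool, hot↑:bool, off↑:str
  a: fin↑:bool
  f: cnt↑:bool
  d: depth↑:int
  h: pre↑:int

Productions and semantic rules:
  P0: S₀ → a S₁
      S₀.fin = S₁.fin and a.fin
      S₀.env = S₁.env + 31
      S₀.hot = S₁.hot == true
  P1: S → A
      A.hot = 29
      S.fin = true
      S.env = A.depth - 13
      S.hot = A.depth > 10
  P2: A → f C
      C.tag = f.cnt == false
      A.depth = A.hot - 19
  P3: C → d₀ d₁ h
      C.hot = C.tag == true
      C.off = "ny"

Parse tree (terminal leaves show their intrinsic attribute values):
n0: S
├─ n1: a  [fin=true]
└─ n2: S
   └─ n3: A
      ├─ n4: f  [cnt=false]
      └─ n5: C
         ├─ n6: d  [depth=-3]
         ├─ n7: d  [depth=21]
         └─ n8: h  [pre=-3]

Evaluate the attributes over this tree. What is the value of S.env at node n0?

28

1. n1.fin = true  [terminal]
2. n3.hot = 29  [29]
3. n4.cnt = false  [terminal]
4. n5.tag = true  [f.cnt == false]
5. n6.depth = -3  [terminal]
6. n7.depth = 21  [terminal]
7. n8.pre = -3  [terminal]
8. n5.hot = true  [C.tag == true]
9. n5.off = "ny"  ["ny"]
10. n3.depth = 10  [A.hot - 19]
11. n2.fin = true  [true]
12. n2.env = -3  [A.depth - 13]
13. n2.hot = false  [A.depth > 10]
14. n0.fin = true  [S₁.fin and a.fin]
15. n0.env = 28  [S₁.env + 31]
16. n0.hot = false  [S₁.hot == true]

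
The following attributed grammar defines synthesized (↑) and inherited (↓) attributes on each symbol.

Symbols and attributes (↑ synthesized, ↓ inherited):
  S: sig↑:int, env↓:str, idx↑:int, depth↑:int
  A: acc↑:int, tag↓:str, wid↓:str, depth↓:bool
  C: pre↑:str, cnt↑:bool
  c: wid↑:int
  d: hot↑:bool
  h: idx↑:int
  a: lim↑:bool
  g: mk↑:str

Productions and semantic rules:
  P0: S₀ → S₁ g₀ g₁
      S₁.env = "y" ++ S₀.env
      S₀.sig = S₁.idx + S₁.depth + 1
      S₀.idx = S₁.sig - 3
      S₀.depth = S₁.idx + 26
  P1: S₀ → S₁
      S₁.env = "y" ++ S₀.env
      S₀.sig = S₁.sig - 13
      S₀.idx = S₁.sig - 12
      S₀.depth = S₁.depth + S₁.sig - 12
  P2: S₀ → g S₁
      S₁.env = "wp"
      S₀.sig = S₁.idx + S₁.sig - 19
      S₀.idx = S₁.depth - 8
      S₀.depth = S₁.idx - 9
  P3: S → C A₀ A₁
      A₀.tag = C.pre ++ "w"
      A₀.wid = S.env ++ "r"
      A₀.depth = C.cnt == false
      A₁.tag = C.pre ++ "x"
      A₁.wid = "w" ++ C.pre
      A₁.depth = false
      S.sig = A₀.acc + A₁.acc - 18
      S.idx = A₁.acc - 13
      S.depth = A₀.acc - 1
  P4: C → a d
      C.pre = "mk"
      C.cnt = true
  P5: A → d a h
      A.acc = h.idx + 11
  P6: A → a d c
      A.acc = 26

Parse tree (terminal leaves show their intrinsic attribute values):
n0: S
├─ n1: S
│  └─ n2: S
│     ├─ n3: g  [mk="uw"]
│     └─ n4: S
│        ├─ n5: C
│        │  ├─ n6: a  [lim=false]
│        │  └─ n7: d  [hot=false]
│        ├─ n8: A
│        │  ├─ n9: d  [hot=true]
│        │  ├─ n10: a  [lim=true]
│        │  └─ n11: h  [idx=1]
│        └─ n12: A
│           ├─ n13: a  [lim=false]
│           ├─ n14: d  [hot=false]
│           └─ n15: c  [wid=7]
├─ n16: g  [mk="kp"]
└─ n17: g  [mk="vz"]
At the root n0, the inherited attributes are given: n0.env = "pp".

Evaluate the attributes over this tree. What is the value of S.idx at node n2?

1. n0.env = "pp"  [given at root]
2. n1.env = "ypp"  ["y" ++ S₀.env]
3. n2.env = "yypp"  ["y" ++ S₀.env]
4. n3.mk = "uw"  [terminal]
5. n4.env = "wp"  ["wp"]
6. n6.lim = false  [terminal]
7. n7.hot = false  [terminal]
8. n5.pre = "mk"  ["mk"]
9. n5.cnt = true  [true]
10. n8.tag = "mkw"  [C.pre ++ "w"]
11. n8.wid = "wpr"  [S.env ++ "r"]
12. n8.depth = false  [C.cnt == false]
13. n9.hot = true  [terminal]
14. n10.lim = true  [terminal]
15. n11.idx = 1  [terminal]
16. n8.acc = 12  [h.idx + 11]
17. n12.tag = "mkx"  [C.pre ++ "x"]
18. n12.wid = "wmk"  ["w" ++ C.pre]
19. n12.depth = false  [false]
20. n13.lim = false  [terminal]
21. n14.hot = false  [terminal]
22. n15.wid = 7  [terminal]
23. n12.acc = 26  [26]
24. n4.sig = 20  [A₀.acc + A₁.acc - 18]
25. n4.idx = 13  [A₁.acc - 13]
26. n4.depth = 11  [A₀.acc - 1]
27. n2.sig = 14  [S₁.idx + S₁.sig - 19]
28. n2.idx = 3  [S₁.depth - 8]
29. n2.depth = 4  [S₁.idx - 9]
30. n1.sig = 1  [S₁.sig - 13]
31. n1.idx = 2  [S₁.sig - 12]
32. n1.depth = 6  [S₁.depth + S₁.sig - 12]
33. n16.mk = "kp"  [terminal]
34. n17.mk = "vz"  [terminal]
35. n0.sig = 9  [S₁.idx + S₁.depth + 1]
36. n0.idx = -2  [S₁.sig - 3]
37. n0.depth = 28  [S₁.idx + 26]

3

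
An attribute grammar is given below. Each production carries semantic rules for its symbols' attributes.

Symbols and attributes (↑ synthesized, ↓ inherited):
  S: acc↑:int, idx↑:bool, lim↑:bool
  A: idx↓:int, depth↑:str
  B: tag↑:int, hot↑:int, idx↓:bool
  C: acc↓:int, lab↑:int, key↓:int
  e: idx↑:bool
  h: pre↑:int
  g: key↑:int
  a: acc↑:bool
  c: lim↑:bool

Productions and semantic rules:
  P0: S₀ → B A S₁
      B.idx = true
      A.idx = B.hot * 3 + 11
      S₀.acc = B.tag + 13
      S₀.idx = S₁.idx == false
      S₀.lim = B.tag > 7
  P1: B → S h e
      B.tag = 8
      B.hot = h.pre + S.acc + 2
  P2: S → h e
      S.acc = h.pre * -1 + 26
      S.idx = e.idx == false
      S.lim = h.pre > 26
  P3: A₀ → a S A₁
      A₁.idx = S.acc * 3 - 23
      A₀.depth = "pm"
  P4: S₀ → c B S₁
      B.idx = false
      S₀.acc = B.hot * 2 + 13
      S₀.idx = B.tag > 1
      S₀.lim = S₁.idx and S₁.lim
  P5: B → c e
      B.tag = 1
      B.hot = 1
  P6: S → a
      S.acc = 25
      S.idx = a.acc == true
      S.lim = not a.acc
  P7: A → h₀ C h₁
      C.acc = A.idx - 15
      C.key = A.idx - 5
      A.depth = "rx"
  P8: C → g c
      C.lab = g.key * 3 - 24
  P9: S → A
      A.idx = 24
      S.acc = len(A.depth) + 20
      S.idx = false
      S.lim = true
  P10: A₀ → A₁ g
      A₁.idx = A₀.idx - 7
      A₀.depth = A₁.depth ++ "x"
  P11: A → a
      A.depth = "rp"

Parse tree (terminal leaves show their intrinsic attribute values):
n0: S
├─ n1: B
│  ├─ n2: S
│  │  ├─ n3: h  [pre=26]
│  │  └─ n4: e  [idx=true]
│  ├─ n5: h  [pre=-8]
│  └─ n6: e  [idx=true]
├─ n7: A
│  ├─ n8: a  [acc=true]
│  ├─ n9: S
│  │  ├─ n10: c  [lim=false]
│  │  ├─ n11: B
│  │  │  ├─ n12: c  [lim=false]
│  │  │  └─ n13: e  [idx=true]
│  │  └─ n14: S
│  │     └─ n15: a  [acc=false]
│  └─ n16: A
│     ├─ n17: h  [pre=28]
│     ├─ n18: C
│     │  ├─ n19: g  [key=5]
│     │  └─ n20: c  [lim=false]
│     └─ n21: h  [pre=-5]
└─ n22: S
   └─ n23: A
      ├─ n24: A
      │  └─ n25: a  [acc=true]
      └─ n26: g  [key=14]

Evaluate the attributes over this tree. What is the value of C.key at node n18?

1. n1.idx = true  [true]
2. n3.pre = 26  [terminal]
3. n4.idx = true  [terminal]
4. n2.acc = 0  [h.pre * -1 + 26]
5. n2.idx = false  [e.idx == false]
6. n2.lim = false  [h.pre > 26]
7. n5.pre = -8  [terminal]
8. n6.idx = true  [terminal]
9. n1.tag = 8  [8]
10. n1.hot = -6  [h.pre + S.acc + 2]
11. n7.idx = -7  [B.hot * 3 + 11]
12. n8.acc = true  [terminal]
13. n10.lim = false  [terminal]
14. n11.idx = false  [false]
15. n12.lim = false  [terminal]
16. n13.idx = true  [terminal]
17. n11.tag = 1  [1]
18. n11.hot = 1  [1]
19. n15.acc = false  [terminal]
20. n14.acc = 25  [25]
21. n14.idx = false  [a.acc == true]
22. n14.lim = true  [not a.acc]
23. n9.acc = 15  [B.hot * 2 + 13]
24. n9.idx = false  [B.tag > 1]
25. n9.lim = false  [S₁.idx and S₁.lim]
26. n16.idx = 22  [S.acc * 3 - 23]
27. n17.pre = 28  [terminal]
28. n18.acc = 7  [A.idx - 15]
29. n18.key = 17  [A.idx - 5]
30. n19.key = 5  [terminal]
31. n20.lim = false  [terminal]
32. n18.lab = -9  [g.key * 3 - 24]
33. n21.pre = -5  [terminal]
34. n16.depth = "rx"  ["rx"]
35. n7.depth = "pm"  ["pm"]
36. n23.idx = 24  [24]
37. n24.idx = 17  [A₀.idx - 7]
38. n25.acc = true  [terminal]
39. n24.depth = "rp"  ["rp"]
40. n26.key = 14  [terminal]
41. n23.depth = "rpx"  [A₁.depth ++ "x"]
42. n22.acc = 23  [len(A.depth) + 20]
43. n22.idx = false  [false]
44. n22.lim = true  [true]
45. n0.acc = 21  [B.tag + 13]
46. n0.idx = true  [S₁.idx == false]
47. n0.lim = true  [B.tag > 7]

17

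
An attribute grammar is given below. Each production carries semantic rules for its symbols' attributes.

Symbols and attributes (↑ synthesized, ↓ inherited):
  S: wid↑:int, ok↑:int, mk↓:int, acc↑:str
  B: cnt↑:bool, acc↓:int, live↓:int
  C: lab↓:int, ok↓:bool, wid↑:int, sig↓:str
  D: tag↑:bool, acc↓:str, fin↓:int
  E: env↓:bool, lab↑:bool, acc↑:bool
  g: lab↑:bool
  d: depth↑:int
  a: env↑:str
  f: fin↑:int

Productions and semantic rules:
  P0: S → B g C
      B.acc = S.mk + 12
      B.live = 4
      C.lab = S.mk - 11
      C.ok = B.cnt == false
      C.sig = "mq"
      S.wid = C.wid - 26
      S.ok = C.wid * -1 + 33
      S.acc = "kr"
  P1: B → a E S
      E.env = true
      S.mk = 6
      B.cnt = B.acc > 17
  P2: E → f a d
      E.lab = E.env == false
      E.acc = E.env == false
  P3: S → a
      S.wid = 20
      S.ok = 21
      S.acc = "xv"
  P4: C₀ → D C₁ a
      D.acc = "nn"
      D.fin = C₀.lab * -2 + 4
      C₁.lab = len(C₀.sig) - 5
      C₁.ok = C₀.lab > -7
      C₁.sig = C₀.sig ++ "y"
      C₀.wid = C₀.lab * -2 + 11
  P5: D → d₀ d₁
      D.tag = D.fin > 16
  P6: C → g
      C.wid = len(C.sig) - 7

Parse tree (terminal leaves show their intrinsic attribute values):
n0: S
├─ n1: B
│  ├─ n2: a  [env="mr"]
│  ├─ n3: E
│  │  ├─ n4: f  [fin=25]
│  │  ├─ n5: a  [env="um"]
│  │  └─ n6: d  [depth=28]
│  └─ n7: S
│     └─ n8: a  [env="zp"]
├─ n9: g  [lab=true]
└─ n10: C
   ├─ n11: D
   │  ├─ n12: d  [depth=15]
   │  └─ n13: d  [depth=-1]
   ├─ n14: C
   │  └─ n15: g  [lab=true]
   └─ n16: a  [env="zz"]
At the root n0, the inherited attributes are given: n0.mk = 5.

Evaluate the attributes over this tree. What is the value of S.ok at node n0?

10

1. n0.mk = 5  [given at root]
2. n1.acc = 17  [S.mk + 12]
3. n1.live = 4  [4]
4. n2.env = "mr"  [terminal]
5. n3.env = true  [true]
6. n4.fin = 25  [terminal]
7. n5.env = "um"  [terminal]
8. n6.depth = 28  [terminal]
9. n3.lab = false  [E.env == false]
10. n3.acc = false  [E.env == false]
11. n7.mk = 6  [6]
12. n8.env = "zp"  [terminal]
13. n7.wid = 20  [20]
14. n7.ok = 21  [21]
15. n7.acc = "xv"  ["xv"]
16. n1.cnt = false  [B.acc > 17]
17. n9.lab = true  [terminal]
18. n10.lab = -6  [S.mk - 11]
19. n10.ok = true  [B.cnt == false]
20. n10.sig = "mq"  ["mq"]
21. n11.acc = "nn"  ["nn"]
22. n11.fin = 16  [C₀.lab * -2 + 4]
23. n12.depth = 15  [terminal]
24. n13.depth = -1  [terminal]
25. n11.tag = false  [D.fin > 16]
26. n14.lab = -3  [len(C₀.sig) - 5]
27. n14.ok = true  [C₀.lab > -7]
28. n14.sig = "mqy"  [C₀.sig ++ "y"]
29. n15.lab = true  [terminal]
30. n14.wid = -4  [len(C.sig) - 7]
31. n16.env = "zz"  [terminal]
32. n10.wid = 23  [C₀.lab * -2 + 11]
33. n0.wid = -3  [C.wid - 26]
34. n0.ok = 10  [C.wid * -1 + 33]
35. n0.acc = "kr"  ["kr"]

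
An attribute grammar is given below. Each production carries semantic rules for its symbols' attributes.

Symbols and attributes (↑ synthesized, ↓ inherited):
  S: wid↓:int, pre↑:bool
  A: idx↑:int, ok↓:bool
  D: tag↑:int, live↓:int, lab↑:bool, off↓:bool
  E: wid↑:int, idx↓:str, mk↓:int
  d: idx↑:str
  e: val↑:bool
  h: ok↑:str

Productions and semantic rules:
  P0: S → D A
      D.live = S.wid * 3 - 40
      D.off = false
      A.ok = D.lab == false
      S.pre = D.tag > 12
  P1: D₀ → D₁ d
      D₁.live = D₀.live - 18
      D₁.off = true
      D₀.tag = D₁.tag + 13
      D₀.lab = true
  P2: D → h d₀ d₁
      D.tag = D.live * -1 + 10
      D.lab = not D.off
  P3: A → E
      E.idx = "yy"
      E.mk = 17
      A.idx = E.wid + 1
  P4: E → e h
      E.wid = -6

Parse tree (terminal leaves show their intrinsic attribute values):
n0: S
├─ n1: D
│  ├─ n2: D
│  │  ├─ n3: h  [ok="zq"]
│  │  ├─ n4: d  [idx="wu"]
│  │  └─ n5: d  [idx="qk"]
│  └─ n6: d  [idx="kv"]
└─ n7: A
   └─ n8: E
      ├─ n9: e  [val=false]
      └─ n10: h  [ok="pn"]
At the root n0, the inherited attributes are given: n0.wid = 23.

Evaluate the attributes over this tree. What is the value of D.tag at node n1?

1. n0.wid = 23  [given at root]
2. n1.live = 29  [S.wid * 3 - 40]
3. n1.off = false  [false]
4. n2.live = 11  [D₀.live - 18]
5. n2.off = true  [true]
6. n3.ok = "zq"  [terminal]
7. n4.idx = "wu"  [terminal]
8. n5.idx = "qk"  [terminal]
9. n2.tag = -1  [D.live * -1 + 10]
10. n2.lab = false  [not D.off]
11. n6.idx = "kv"  [terminal]
12. n1.tag = 12  [D₁.tag + 13]
13. n1.lab = true  [true]
14. n7.ok = false  [D.lab == false]
15. n8.idx = "yy"  ["yy"]
16. n8.mk = 17  [17]
17. n9.val = false  [terminal]
18. n10.ok = "pn"  [terminal]
19. n8.wid = -6  [-6]
20. n7.idx = -5  [E.wid + 1]
21. n0.pre = false  [D.tag > 12]

12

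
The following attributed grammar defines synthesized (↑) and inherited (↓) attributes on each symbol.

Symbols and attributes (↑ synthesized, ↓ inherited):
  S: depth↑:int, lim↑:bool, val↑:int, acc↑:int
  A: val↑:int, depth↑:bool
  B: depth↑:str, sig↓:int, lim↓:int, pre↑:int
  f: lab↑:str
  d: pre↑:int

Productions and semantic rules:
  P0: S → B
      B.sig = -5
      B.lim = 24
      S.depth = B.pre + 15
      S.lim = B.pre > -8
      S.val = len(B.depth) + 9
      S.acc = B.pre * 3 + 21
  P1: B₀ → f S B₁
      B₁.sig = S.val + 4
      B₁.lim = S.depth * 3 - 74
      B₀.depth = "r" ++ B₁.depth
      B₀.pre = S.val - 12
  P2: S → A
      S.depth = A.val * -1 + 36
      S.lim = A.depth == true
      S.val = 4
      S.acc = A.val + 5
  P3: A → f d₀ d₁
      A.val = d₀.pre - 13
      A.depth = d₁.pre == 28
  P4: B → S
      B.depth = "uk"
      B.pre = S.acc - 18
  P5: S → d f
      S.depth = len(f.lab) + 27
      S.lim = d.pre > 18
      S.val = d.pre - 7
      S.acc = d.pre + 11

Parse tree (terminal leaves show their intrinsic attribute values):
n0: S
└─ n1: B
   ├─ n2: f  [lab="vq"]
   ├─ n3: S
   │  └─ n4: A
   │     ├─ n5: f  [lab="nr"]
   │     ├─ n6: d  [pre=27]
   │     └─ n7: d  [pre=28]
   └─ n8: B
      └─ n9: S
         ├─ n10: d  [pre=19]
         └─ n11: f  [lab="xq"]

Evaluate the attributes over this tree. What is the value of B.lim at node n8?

1. n1.sig = -5  [-5]
2. n1.lim = 24  [24]
3. n2.lab = "vq"  [terminal]
4. n5.lab = "nr"  [terminal]
5. n6.pre = 27  [terminal]
6. n7.pre = 28  [terminal]
7. n4.val = 14  [d₀.pre - 13]
8. n4.depth = true  [d₁.pre == 28]
9. n3.depth = 22  [A.val * -1 + 36]
10. n3.lim = true  [A.depth == true]
11. n3.val = 4  [4]
12. n3.acc = 19  [A.val + 5]
13. n8.sig = 8  [S.val + 4]
14. n8.lim = -8  [S.depth * 3 - 74]
15. n10.pre = 19  [terminal]
16. n11.lab = "xq"  [terminal]
17. n9.depth = 29  [len(f.lab) + 27]
18. n9.lim = true  [d.pre > 18]
19. n9.val = 12  [d.pre - 7]
20. n9.acc = 30  [d.pre + 11]
21. n8.depth = "uk"  ["uk"]
22. n8.pre = 12  [S.acc - 18]
23. n1.depth = "ruk"  ["r" ++ B₁.depth]
24. n1.pre = -8  [S.val - 12]
25. n0.depth = 7  [B.pre + 15]
26. n0.lim = false  [B.pre > -8]
27. n0.val = 12  [len(B.depth) + 9]
28. n0.acc = -3  [B.pre * 3 + 21]

-8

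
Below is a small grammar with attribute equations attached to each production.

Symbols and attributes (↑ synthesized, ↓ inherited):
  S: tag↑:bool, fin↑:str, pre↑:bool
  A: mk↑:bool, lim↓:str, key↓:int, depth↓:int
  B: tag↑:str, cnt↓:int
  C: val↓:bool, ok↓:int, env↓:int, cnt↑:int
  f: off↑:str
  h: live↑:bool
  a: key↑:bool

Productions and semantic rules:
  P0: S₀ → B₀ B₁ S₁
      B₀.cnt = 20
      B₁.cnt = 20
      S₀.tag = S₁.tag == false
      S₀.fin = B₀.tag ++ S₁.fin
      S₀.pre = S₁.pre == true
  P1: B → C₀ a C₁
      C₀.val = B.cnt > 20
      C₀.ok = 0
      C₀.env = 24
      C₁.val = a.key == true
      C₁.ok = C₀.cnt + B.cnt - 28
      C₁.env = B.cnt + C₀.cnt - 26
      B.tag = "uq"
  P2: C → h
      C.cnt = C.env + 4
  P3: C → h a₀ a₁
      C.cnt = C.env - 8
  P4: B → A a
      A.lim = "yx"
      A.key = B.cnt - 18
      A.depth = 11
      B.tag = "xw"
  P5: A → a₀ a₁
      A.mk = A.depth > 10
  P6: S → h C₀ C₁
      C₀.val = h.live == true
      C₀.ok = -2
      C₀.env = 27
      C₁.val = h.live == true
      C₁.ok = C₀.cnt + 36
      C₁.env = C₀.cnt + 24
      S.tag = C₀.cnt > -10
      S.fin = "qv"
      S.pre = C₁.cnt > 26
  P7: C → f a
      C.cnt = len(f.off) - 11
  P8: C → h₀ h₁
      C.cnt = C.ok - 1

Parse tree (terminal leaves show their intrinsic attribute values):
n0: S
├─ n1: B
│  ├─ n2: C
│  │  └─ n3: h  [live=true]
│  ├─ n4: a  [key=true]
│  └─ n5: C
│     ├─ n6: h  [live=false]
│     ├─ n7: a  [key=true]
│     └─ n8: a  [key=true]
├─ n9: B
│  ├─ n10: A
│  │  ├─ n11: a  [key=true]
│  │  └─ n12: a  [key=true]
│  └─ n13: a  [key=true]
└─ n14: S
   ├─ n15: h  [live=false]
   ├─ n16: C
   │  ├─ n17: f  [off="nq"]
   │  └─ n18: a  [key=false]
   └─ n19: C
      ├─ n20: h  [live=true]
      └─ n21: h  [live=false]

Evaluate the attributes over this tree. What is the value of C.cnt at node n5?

1. n1.cnt = 20  [20]
2. n2.val = false  [B.cnt > 20]
3. n2.ok = 0  [0]
4. n2.env = 24  [24]
5. n3.live = true  [terminal]
6. n2.cnt = 28  [C.env + 4]
7. n4.key = true  [terminal]
8. n5.val = true  [a.key == true]
9. n5.ok = 20  [C₀.cnt + B.cnt - 28]
10. n5.env = 22  [B.cnt + C₀.cnt - 26]
11. n6.live = false  [terminal]
12. n7.key = true  [terminal]
13. n8.key = true  [terminal]
14. n5.cnt = 14  [C.env - 8]
15. n1.tag = "uq"  ["uq"]
16. n9.cnt = 20  [20]
17. n10.lim = "yx"  ["yx"]
18. n10.key = 2  [B.cnt - 18]
19. n10.depth = 11  [11]
20. n11.key = true  [terminal]
21. n12.key = true  [terminal]
22. n10.mk = true  [A.depth > 10]
23. n13.key = true  [terminal]
24. n9.tag = "xw"  ["xw"]
25. n15.live = false  [terminal]
26. n16.val = false  [h.live == true]
27. n16.ok = -2  [-2]
28. n16.env = 27  [27]
29. n17.off = "nq"  [terminal]
30. n18.key = false  [terminal]
31. n16.cnt = -9  [len(f.off) - 11]
32. n19.val = false  [h.live == true]
33. n19.ok = 27  [C₀.cnt + 36]
34. n19.env = 15  [C₀.cnt + 24]
35. n20.live = true  [terminal]
36. n21.live = false  [terminal]
37. n19.cnt = 26  [C.ok - 1]
38. n14.tag = true  [C₀.cnt > -10]
39. n14.fin = "qv"  ["qv"]
40. n14.pre = false  [C₁.cnt > 26]
41. n0.tag = false  [S₁.tag == false]
42. n0.fin = "uqqv"  [B₀.tag ++ S₁.fin]
43. n0.pre = false  [S₁.pre == true]

14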